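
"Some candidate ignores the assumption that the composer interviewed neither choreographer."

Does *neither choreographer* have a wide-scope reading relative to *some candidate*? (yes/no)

No

*neither choreographer* sits inside the complex NP *the assumption that the composer interviewed neither choreographer*.
The Complex NP Constraint bars QR out of the complement clause of a noun.
There is no licit LF on which *neither choreographer* c-commands *some candidate*.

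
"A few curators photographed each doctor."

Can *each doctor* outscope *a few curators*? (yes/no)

Yes

*a few curators* and *each doctor* are co-arguments of the matrix verb, with nothing but a clause-internal boundary between them.
No island intervenes, so both surface and inverse scope are derivable.
So *each doctor* > *a few curators* is among the available readings.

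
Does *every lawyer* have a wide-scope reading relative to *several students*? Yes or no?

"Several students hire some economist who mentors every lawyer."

Structurally, *every lawyer* is inside the relative clause *who mentors every lawyer* modifying *some economist*.
A relative clause is a scope island — quantifier raising cannot cross its boundary.
There is no licit LF on which *every lawyer* c-commands *several students*.

No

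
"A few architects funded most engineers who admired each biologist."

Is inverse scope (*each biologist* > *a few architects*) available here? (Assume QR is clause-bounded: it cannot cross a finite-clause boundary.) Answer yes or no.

The target quantifier *each biologist* is part of the relative clause *who admired each biologist* modifying *most engineers*.
Relative clauses are scope islands: a quantifier cannot QR out of a relative clause to take scope in the matrix clause.
Hence only narrow scope for *each biologist* (under *a few architects*) survives.

No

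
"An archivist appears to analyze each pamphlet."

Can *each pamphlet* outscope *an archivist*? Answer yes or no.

Yes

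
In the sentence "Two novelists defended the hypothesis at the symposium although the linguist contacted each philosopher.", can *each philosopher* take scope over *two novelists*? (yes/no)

No

*each philosopher* occurs within the adjunct clause *although the linguist contacted each philosopher*.
The adjunct-island constraint bars QR out of an adverbial clause.
*each philosopher* is confined to the island and cannot take scope over *two novelists*.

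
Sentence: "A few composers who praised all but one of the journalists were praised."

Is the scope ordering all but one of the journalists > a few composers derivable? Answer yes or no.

No

*all but one of the journalists* occurs within the relative clause *who praised all but one of the journalists*.
A relative clause is a scope island — quantifier raising cannot cross its boundary.
The inverse ordering *all but one of the journalists* > *a few composers* is therefore underivable.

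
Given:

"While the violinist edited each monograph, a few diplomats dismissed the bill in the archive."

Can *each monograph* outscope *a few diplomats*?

The target quantifier *each monograph* is part of the adjunct clause *while the violinist edited each monograph*.
Scope out of an adjunct clause is unavailable: QR respects the adjunct-island constraint.
So *each monograph* cannot raise to a position above *a few diplomats*.

No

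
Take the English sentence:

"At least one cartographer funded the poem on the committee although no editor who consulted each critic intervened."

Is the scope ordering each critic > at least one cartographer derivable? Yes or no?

No

*each critic* occurs within the relative clause *who consulted each critic*, which is itself inside the adjunct *although no editor who consulted each critic intervened*.
Nested islands: the RC island is itself inside an adjunct island, so wide scope is doubly excluded.
So the wide-scope reading for *each critic* is blocked.
(Only the surface reading survives: one fixed cartographer with respect to all the relevant critics.)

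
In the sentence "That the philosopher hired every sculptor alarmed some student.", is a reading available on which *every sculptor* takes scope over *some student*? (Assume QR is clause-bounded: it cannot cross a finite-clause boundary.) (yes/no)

The DP *every sculptor* is contained in the sentential subject *that the philosopher hired every sculptor*.
Clausal subjects are scope islands; QR from inside the subject into the matrix is barred.
The ordering *every sculptor* > *some student* is therefore underivable.

No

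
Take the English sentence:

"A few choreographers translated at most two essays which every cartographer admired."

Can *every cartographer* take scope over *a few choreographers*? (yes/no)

*every cartographer* sits inside the relative clause *which every cartographer admired* modifying *at most two essays*.
Relative clauses block scope extraction: QR cannot target a position outside the modified NP.
*every cartographer* > *a few choreographers* would require crossing that boundary, which is illicit.

No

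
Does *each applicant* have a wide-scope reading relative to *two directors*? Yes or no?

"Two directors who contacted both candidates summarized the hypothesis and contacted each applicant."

*each applicant* is embedded in one conjunct of the coordinate structure (*contacted each applicant*).
QR out of a conjunct would have to apply non-ATB, which the CSC forbids.
So *each applicant* cannot raise to a position above *two directors*.

No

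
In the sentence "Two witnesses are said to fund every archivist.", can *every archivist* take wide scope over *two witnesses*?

Raising constructions are monoclausal for scope purposes; *every archivist* is not separated from *two witnesses* by any island.
Ordinary QR to a clause-peripheral position gives the wide-scope LF for the lower DP.

Yes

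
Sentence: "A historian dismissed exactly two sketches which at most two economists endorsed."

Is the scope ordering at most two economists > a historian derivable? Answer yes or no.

No

*at most two economists* is embedded in the relative clause *which at most two economists endorsed* modifying *exactly two sketches*.
A relative clause is a scope island — quantifier raising cannot cross its boundary.
There is no licit LF on which *at most two economists* c-commands *a historian*.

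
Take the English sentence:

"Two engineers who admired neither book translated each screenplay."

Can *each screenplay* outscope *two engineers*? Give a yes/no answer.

Yes

Although the sentence contains a relative clause (*who admired neither book*), *each screenplay* is outside it, in the matrix VP.
Since no island is crossed, the inverse ordering is licensed alongside surface scope.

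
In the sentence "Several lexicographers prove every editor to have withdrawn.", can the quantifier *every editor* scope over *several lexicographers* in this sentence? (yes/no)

Yes

ECM infinitives lack a CP barrier, so *every editor* can QR over the matrix subject *several lexicographers*.
QR within a single clause is free, so the lower quantifier may take scope over the higher one.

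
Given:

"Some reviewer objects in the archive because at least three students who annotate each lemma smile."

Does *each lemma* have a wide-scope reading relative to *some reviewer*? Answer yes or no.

Structurally, *each lemma* is inside the relative clause *who annotate each lemma*, which is itself inside the adjunct *because at least three students who annotate each lemma smile*.
Nested islands: the RC island is itself inside an adjunct island, so wide scope is doubly excluded.
So *each lemma* cannot raise to a position above *some reviewer*.

No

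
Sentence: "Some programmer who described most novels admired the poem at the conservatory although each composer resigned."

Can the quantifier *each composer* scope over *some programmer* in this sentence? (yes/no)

No

*each composer* sits inside the adjunct clause *although each composer resigned*.
Adjuncts are opaque for quantifier raising; a quantifier in an adjunct stays inside it.
There is no licit LF on which *each composer* c-commands *some programmer*.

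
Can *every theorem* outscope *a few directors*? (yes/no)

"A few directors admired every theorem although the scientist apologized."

*every theorem* is a matrix argument; the adjunct is an island but the target quantifier is outside it.
No island intervenes, so both surface and inverse scope are derivable.

Yes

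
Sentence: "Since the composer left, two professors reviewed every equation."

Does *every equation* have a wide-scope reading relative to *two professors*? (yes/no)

Yes

Neither queried DP is inside the adjunct, so the adjunct-island constraint does not apply.
With no island boundary between them, the object can take inverse scope over the subject via ordinary QR within the clause.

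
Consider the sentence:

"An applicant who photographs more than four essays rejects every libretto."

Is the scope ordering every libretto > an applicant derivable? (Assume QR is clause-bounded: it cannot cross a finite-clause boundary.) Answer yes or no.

Yes

*every libretto* is a matrix argument; only *an applicant* is modified by the relative clause *who photographs more than four essays*, so the RC island is irrelevant to the target quantifier.
Ordinary QR to a clause-peripheral position gives the wide-scope LF for the lower DP.
Both orderings are possible: *an applicant* > *every libretto* and *every libretto* > *an applicant*.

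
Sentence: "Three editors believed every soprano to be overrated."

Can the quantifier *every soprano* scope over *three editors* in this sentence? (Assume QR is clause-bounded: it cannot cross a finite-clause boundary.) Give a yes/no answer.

Yes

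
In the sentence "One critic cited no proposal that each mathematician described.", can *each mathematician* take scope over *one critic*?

*each mathematician* sits inside the relative clause *that each mathematician described* modifying *no proposal*.
Relative clauses block scope extraction: QR cannot target a position outside the modified NP.
So *each mathematician* cannot raise high enough to outscope *one critic*; only the surface ordering *one critic* > *each mathematician* is available.

No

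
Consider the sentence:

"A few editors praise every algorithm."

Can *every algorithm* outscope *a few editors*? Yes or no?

Yes

*every algorithm* is the matrix object and *a few editors* the matrix subject; the two are clausemates.
Clause-internal QR can adjoin the lower DP above the subject, yielding the inverse reading.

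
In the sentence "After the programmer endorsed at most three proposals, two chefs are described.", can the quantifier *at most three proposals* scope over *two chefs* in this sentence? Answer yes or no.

No

The target quantifier *at most three proposals* is part of the adjunct clause *after the programmer endorsed at most three proposals*.
Adverbial clauses are not L-marked, so they are barriers for QR — the quantifier cannot escape the adjunct.
*at most three proposals* is confined to the island and cannot take scope over *two chefs*.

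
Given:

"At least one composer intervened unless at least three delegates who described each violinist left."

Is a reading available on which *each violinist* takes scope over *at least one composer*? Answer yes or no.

*each violinist* sits inside the relative clause *who described each violinist*, which is itself inside the adjunct *unless at least three delegates who described each violinist left*.
Both the relative clause and the enclosing adjunct are scope islands; QR cannot cross either.
The inverse ordering *each violinist* > *at least one composer* is therefore underivable.

No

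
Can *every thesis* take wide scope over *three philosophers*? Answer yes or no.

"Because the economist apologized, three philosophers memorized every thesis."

Yes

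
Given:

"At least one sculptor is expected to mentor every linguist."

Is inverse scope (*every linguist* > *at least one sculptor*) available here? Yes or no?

Raising constructions are monoclausal for scope purposes; *every linguist* is not separated from *at least one sculptor* by any island.
Clause-internal QR can adjoin the lower DP above the subject, yielding the inverse reading.
Both orderings are possible: *at least one sculptor* > *every linguist* and *every linguist* > *at least one sculptor*.

Yes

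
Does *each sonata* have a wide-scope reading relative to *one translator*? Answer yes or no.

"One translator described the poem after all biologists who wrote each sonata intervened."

The DP *each sonata* is contained in the relative clause *who wrote each sonata*, which is itself inside the adjunct *after all biologists who wrote each sonata intervened*.
Nested islands: the RC island is itself inside an adjunct island, so wide scope is doubly excluded.
*each sonata* > *one translator* would require crossing that boundary, which is illicit.

No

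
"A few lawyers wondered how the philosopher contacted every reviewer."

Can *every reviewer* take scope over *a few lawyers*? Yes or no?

No

*every reviewer* sits inside the embedded question *how the philosopher contacted every reviewer*.
Embedded wh-clauses are opaque for QR, so the quantifier stays inside the question.
So *every reviewer* cannot raise high enough to outscope *a few lawyers*; only the surface ordering *a few lawyers* > *every reviewer* is available.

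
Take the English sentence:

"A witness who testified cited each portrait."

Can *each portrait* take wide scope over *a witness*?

The RC *who testified* is an island, but *each portrait* is not inside it — it is the matrix object, a clausemate of *a witness*.
Nothing blocks QR of the lower DP to a position above the higher one, so inverse scope is available.
Both orderings are possible: *a witness* > *each portrait* and *each portrait* > *a witness*.

Yes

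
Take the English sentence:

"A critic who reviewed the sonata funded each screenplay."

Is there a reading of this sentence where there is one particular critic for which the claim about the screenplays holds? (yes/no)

Yes

That reading corresponds to *a critic* > *each screenplay*.
Surface scope (*a critic* > *each screenplay*) is always derivable; islands only block QR, not in-situ interpretation.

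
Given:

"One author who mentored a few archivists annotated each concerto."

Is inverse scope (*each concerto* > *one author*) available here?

Yes

*each concerto* sits in the matrix clause, not in the relative clause on *one author*.
Ordinary QR to a clause-peripheral position gives the wide-scope LF for the lower DP.
The sentence is scopally ambiguous between *one author* > *each concerto* and *each concerto* > *one author*.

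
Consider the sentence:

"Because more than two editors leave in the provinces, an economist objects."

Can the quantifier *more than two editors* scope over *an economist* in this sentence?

*more than two editors* sits inside the adjunct clause *because more than two editors leave in the provinces*.
Adjunct clauses are scope islands: a quantifier inside an adjunct cannot raise into the matrix clause.
So the wide-scope reading for *more than two editors* is blocked.

No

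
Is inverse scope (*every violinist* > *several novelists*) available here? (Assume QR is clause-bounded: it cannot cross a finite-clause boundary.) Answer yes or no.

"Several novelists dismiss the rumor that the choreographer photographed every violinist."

No

Structurally, *every violinist* is inside the complex NP *the rumor that the choreographer photographed every violinist*.
The complex NP is opaque for QR — the quantifier is frozen inside the noun's complement.
*every violinist* is confined to the island and cannot take scope over *several novelists*.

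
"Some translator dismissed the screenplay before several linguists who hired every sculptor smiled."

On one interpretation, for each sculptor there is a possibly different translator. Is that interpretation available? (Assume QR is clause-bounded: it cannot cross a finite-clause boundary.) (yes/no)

No

This is the *every sculptor* > *some translator* reading.
*every sculptor* sits inside the relative clause *who hired every sculptor*, which is itself inside the adjunct *before several linguists who hired every sculptor smiled*.
Nested islands: the RC island is itself inside an adjunct island, so wide scope is doubly excluded.
So *every sculptor* cannot raise high enough to outscope *some translator*; only the surface ordering *some translator* > *every sculptor* is available.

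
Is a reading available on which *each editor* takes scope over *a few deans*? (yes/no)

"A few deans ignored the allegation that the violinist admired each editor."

The target quantifier *each editor* is part of the complex NP *the allegation that the violinist admired each editor*.
Since the clause is the complement of a nominal head, the CNPC blocks scope extraction.
*each editor* is confined to the island and cannot take scope over *a few deans*.

No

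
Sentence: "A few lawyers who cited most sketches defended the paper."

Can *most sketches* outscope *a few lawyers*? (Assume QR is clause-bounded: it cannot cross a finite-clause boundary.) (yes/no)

The target quantifier *most sketches* is part of the relative clause *who cited most sketches*.
Relative clauses are scope islands: a quantifier cannot QR out of a relative clause to take scope in the matrix clause.
The inverse ordering *most sketches* > *a few lawyers* is therefore underivable.

No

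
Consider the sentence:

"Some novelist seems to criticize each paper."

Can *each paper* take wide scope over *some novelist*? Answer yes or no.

The matrix predicate is a raising verb, whose infinitival complement is not a scope island — *each paper* can QR into the matrix clause.
QR within a single clause is free, so the lower quantifier may take scope over the higher one.
So *each paper* > *some novelist* is among the available readings.

Yes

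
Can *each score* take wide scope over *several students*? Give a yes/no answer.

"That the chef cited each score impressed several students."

The target quantifier *each score* is part of the sentential subject *that the chef cited each score*.
Clausal subjects are scope islands; QR from inside the subject into the matrix is barred.
The ordering *each score* > *several students* is therefore underivable.

No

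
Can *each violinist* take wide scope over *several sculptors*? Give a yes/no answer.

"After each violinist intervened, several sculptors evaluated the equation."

*each violinist* sits inside the adjunct clause *after each violinist intervened*.
Adjunct clauses are scope islands: a quantifier inside an adjunct cannot raise into the matrix clause.
*each violinist* is confined to the island and cannot take scope over *several sculptors*.

No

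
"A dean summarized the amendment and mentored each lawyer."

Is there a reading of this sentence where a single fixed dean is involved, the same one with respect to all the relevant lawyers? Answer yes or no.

Yes

The paraphrase describes the scope ordering *a dean* > *each lawyer*.
Surface scope (*a dean* > *each lawyer*) is always derivable; islands only block QR, not in-situ interpretation.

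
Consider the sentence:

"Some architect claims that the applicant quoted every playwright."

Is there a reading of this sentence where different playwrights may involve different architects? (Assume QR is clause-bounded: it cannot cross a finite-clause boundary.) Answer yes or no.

The described interpretation is the *every playwright* > *some architect* scoping.
*every playwright* occurs within the finite complement clause *that the applicant quoted every playwright*.
With QR restricted to its own tensed clause, the embedded quantifier cannot reach a matrix scope position.
*every playwright* is confined to the island and cannot take scope over *some architect*.
(Only the surface reading survives: one fixed architect with respect to all the relevant playwrights.)

No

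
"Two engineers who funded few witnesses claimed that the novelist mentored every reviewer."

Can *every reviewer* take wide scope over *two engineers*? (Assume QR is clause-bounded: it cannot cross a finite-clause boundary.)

The DP *every reviewer* is contained in the finite complement clause *that the novelist mentored every reviewer*.
Given the clause-boundedness assumption, QR cannot cross the finite CP into the matrix.
*every reviewer* > *two engineers* would require crossing that boundary, which is illicit.

No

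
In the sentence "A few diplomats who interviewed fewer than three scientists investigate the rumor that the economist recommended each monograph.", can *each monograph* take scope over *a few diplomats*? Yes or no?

No

*each monograph* sits inside the complex NP *the rumor that the economist recommended each monograph*.
The Complex NP Constraint bars QR out of the complement clause of a noun.
*each monograph* is confined to the island and cannot take scope over *a few diplomats*.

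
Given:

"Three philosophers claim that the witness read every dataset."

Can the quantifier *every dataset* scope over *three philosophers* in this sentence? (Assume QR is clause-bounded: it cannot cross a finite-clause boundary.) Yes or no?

The DP *every dataset* is contained in the finite complement clause *that the witness read every dataset*.
Under clause-bounded QR, a quantifier in an embedded finite clause cannot raise into the matrix clause.
So the wide-scope reading for *every dataset* is blocked.

No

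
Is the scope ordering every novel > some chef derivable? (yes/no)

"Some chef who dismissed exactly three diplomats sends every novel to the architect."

Yes

Although the sentence contains a relative clause (*who dismissed exactly three diplomats*), *every novel* is outside it, in the matrix VP.
With no island boundary between them, the object can take inverse scope over the subject via ordinary QR within the clause.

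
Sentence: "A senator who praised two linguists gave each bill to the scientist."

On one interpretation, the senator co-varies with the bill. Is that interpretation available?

The paraphrase describes the scope ordering *each bill* > *a senator*.
Although the sentence contains a relative clause (*who praised two linguists*), *each bill* is outside it, in the matrix VP.
No island intervenes, so both surface and inverse scope are derivable.

Yes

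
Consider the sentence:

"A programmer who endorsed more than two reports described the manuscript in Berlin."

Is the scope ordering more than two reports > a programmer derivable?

*more than two reports* sits inside the relative clause *who endorsed more than two reports*.
Relative clauses are scope islands: a quantifier cannot QR out of a relative clause to take scope in the matrix clause.
So the wide-scope reading for *more than two reports* is blocked.
(Only the surface reading survives: one fixed programmer with respect to all the relevant reports.)

No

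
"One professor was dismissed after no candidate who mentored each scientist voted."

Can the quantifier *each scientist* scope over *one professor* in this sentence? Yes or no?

The target quantifier *each scientist* is part of the relative clause *who mentored each scientist*, which is itself inside the adjunct *after no candidate who mentored each scientist voted*.
Both the relative clause and the enclosing adjunct are scope islands; QR cannot cross either.
*each scientist* is confined to the island and cannot take scope over *one professor*.

No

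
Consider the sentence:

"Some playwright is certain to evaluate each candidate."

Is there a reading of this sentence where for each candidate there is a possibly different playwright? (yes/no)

Yes

The described interpretation is the *each candidate* > *some playwright* scoping.
*each candidate* is the object of the infinitival complement of a raising predicate; raising infinitives are transparent for QR, so the two DPs are in effect clausemates.
Clause-internal QR can adjoin the lower DP above the subject, yielding the inverse reading.
Both orderings are possible: *some playwright* > *each candidate* and *each candidate* > *some playwright*.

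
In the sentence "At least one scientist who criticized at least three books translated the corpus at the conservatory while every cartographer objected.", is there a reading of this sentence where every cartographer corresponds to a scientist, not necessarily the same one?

No

This is the *every cartographer* > *at least one scientist* reading.
*every cartographer* is embedded in the adjunct clause *while every cartographer objected*.
Scope out of an adjunct clause is unavailable: QR respects the adjunct-island constraint.
There is no licit LF on which *every cartographer* c-commands *at least one scientist*.
(Only the surface reading survives: one fixed scientist with respect to all the relevant cartographers.)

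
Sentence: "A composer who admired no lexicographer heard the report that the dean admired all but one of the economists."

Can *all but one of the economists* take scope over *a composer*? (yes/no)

*all but one of the economists* is embedded in the complex NP *the report that the dean admired all but one of the economists*.
The Complex NP Constraint bars QR out of the complement clause of a noun.
*all but one of the economists* > *a composer* would require crossing that boundary, which is illicit.

No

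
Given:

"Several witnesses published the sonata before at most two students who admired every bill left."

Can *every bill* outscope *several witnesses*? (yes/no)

No

The target quantifier *every bill* is part of the relative clause *who admired every bill*, which is itself inside the adjunct *before at most two students who admired every bill left*.
Nested islands: the RC island is itself inside an adjunct island, so wide scope is doubly excluded.
So the wide-scope reading for *every bill* is blocked.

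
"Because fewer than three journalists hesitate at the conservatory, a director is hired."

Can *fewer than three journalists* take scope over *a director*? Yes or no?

*fewer than three journalists* is embedded in the adjunct clause *because fewer than three journalists hesitate at the conservatory*.
Adjuncts are opaque for quantifier raising; a quantifier in an adjunct stays inside it.
*fewer than three journalists* is confined to the island and cannot take scope over *a director*.

No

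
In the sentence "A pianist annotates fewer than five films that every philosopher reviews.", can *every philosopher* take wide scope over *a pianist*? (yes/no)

*every philosopher* occurs within the relative clause *that every philosopher reviews* modifying *fewer than five films*.
Relative clauses block scope extraction: QR cannot target a position outside the modified NP.
So *every philosopher* cannot raise high enough to outscope *a pianist*; only the surface ordering *a pianist* > *every philosopher* is available.

No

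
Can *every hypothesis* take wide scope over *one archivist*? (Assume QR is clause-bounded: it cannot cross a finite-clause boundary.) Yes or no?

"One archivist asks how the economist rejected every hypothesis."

Structurally, *every hypothesis* is inside the embedded question *how the economist rejected every hypothesis*.
The wh-island constraint blocks QR out of an embedded interrogative.
*every hypothesis* is confined to the island and cannot take scope over *one archivist*.
(Only the surface reading survives: one fixed archivist with respect to all the relevant hypotheses.)

No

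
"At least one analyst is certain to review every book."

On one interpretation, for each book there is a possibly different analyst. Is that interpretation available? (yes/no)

Yes

This is the *every book* > *at least one analyst* reading.
*every book* is inside a raising infinitive, which is transparent to QR (no CP barrier), so it behaves as a matrix argument.
QR within a single clause is free, so the lower quantifier may take scope over the higher one.
Both orderings are possible: *at least one analyst* > *every book* and *every book* > *at least one analyst*.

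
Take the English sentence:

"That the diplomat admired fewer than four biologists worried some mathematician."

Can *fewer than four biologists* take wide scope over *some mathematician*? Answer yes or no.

The target quantifier *fewer than four biologists* is part of the sentential subject *that the diplomat admired fewer than four biologists*.
Clausal subjects are scope islands; QR from inside the subject into the matrix is barred.
*fewer than four biologists* > *some mathematician* would require crossing that boundary, which is illicit.

No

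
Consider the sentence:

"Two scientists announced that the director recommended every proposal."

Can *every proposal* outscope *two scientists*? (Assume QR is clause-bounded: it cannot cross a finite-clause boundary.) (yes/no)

No

*every proposal* is embedded in the finite complement clause *that the director recommended every proposal*.
Finite CP is the ceiling for QR here, by assumption.
So the wide-scope reading for *every proposal* is blocked.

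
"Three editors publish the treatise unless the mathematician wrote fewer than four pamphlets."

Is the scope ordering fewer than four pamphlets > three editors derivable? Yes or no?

No

The target quantifier *fewer than four pamphlets* is part of the adjunct clause *unless the mathematician wrote fewer than four pamphlets*.
Adjuncts are opaque for quantifier raising; a quantifier in an adjunct stays inside it.
*fewer than four pamphlets* is confined to the island and cannot take scope over *three editors*.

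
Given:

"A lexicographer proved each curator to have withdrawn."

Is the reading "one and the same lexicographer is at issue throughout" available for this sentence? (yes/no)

The paraphrase describes the scope ordering *a lexicographer* > *each curator*.
Nothing needs to raise for *a lexicographer* > *each curator*, so no island constraint is at stake.

Yes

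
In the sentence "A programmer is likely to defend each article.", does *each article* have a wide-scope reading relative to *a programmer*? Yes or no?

Yes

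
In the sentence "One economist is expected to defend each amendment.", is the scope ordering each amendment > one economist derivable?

The matrix predicate is a raising verb, whose infinitival complement is not a scope island — *each amendment* can QR into the matrix clause.
With no island boundary between them, the object can take inverse scope over the subject via ordinary QR within the clause.
So *each amendment* > *one economist* is among the available readings.

Yes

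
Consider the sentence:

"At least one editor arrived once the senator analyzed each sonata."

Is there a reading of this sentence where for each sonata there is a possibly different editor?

No

The paraphrase describes the scope ordering *each sonata* > *at least one editor*.
*each sonata* occurs within the adjunct clause *once the senator analyzed each sonata*.
Adjuncts are opaque for quantifier raising; a quantifier in an adjunct stays inside it.
So the wide-scope reading for *each sonata* is blocked.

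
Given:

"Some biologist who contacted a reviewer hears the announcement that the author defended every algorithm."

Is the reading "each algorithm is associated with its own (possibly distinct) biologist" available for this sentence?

No

That reading corresponds to *every algorithm* > *some biologist*.
The DP *every algorithm* is contained in the complex NP *the announcement that the author defended every algorithm*.
Noun-complement clauses are scope islands (the Complex NP Constraint): a quantifier inside one cannot scope into the matrix.
So *every algorithm* cannot raise high enough to outscope *some biologist*; only the surface ordering *some biologist* > *every algorithm* is available.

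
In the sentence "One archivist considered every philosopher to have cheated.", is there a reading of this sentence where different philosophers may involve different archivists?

Yes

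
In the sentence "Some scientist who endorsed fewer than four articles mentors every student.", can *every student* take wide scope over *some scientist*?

Yes

Although the sentence contains a relative clause (*who endorsed fewer than four articles*), *every student* is outside it, in the matrix VP.
Nothing blocks QR of the lower DP to a position above the higher one, so inverse scope is available.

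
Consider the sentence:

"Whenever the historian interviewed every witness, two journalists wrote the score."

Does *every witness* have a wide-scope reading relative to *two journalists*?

*every witness* is embedded in the adjunct clause *whenever the historian interviewed every witness*.
Scope out of an adjunct clause is unavailable: QR respects the adjunct-island constraint.
So *every witness* cannot raise to a position above *two journalists*.

No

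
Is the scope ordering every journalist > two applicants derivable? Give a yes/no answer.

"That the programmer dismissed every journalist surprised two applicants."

No

*every journalist* is embedded in the sentential subject *that the programmer dismissed every journalist*.
Sentential subjects are islands: a quantifier inside the subject clause cannot raise over the matrix predicate.
So *every journalist* cannot raise to a position above *two applicants*.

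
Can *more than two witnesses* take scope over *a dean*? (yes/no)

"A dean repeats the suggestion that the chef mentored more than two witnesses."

The DP *more than two witnesses* is contained in the complex NP *the suggestion that the chef mentored more than two witnesses*.
The Complex NP Constraint bars QR out of the complement clause of a noun.
There is no licit LF on which *more than two witnesses* c-commands *a dean*.

No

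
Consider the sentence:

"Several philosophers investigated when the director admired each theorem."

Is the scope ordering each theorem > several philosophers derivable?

No

*each theorem* is embedded in the embedded question *when the director admired each theorem*.
Embedded questions are wh-islands: a quantifier inside an indirect question cannot QR into the matrix clause.
So *each theorem* cannot raise to a position above *several philosophers*.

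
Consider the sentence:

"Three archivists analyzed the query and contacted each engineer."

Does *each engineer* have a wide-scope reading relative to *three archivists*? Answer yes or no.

No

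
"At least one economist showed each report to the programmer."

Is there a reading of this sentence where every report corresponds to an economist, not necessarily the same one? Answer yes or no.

Yes

That reading corresponds to *each report* > *at least one economist*.
Both DPs are arguments of the same predicate; there is no clause or island boundary between them.
Since no island is crossed, the inverse ordering is licensed alongside surface scope.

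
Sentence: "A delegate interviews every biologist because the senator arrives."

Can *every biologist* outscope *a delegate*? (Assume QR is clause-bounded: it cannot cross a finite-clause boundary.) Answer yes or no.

*every biologist* is a matrix argument; the adjunct is an island but the target quantifier is outside it.
Clause-internal QR can adjoin the lower DP above the subject, yielding the inverse reading.

Yes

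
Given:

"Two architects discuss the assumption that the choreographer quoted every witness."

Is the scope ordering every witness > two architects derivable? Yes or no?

Structurally, *every witness* is inside the complex NP *the assumption that the choreographer quoted every witness*.
Since the clause is the complement of a nominal head, the CNPC blocks scope extraction.
Hence only narrow scope for *every witness* (under *two architects*) survives.

No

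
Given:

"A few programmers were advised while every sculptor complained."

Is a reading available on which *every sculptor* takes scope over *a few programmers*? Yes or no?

No

Structurally, *every sculptor* is inside the adjunct clause *while every sculptor complained*.
The adjunct-island constraint bars QR out of an adverbial clause.
So *every sculptor* cannot raise high enough to outscope *a few programmers*; only the surface ordering *a few programmers* > *every sculptor* is available.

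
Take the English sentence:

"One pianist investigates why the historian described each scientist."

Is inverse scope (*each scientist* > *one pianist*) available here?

The DP *each scientist* is contained in the embedded question *why the historian described each scientist*.
QR across an interrogative CP boundary is ruled out as a wh-island violation.
*each scientist* > *one pianist* would require crossing that boundary, which is illicit.

No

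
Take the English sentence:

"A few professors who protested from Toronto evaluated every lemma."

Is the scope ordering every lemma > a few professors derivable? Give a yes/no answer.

Yes

The relative clause *who protested from Toronto* modifies *a few professors*, but *every lemma* is not inside that relative clause — it is an argument of the matrix verb.
No island intervenes, so both surface and inverse scope are derivable.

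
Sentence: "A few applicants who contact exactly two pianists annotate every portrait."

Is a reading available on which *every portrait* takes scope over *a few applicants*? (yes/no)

Yes

*every portrait* sits in the matrix clause, not in the relative clause on *a few applicants*.
With no island boundary between them, the object can take inverse scope over the subject via ordinary QR within the clause.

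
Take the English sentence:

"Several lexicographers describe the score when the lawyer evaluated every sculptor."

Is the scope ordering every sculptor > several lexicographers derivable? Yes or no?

No

*every sculptor* sits inside the adjunct clause *when the lawyer evaluated every sculptor*.
The adjunct-island constraint bars QR out of an adverbial clause.
So *every sculptor* cannot raise to a position above *several lexicographers*.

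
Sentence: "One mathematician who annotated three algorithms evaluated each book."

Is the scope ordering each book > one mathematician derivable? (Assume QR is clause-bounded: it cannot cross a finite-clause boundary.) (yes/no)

*each book* sits in the matrix clause, not in the relative clause on *one mathematician*.
Since no island is crossed, the inverse ordering is licensed alongside surface scope.

Yes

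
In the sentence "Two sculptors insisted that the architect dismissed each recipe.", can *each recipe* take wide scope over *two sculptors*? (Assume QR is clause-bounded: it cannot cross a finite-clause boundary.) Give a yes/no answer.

The DP *each recipe* is contained in the finite complement clause *that the architect dismissed each recipe*.
QR is clause-bounded, so the finite complement is a scope island for the embedded quantifier.
The inverse ordering *each recipe* > *two sculptors* is therefore underivable.

No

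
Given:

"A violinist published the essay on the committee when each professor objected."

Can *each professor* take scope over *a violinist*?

No

*each professor* sits inside the adjunct clause *when each professor objected*.
Since the clause is an adjunct (not a complement), the Adjunct Condition blocks QR across its edge.
The inverse ordering *each professor* > *a violinist* is therefore underivable.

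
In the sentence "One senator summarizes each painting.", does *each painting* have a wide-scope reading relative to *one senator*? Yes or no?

Yes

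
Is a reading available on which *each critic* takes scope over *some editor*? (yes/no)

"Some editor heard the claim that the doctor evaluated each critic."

No

The target quantifier *each critic* is part of the complex NP *the claim that the doctor evaluated each critic*.
The complex NP is opaque for QR — the quantifier is frozen inside the noun's complement.
There is no licit LF on which *each critic* c-commands *some editor*.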